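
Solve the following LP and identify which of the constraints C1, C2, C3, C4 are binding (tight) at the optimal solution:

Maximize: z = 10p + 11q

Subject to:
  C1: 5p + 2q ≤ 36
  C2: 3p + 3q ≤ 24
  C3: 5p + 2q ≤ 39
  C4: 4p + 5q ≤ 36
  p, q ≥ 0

At p = 4, q = 4, compute slack b - a·x for each constraint:
  C1: 36 − 28 = 8  (slack)
  C2: 24 − 24 = 0  (binding)
  C3: 39 − 28 = 11  (slack)
  C4: 36 − 36 = 0  (binding)

Optimal: p = 4, q = 4
Binding: C2, C4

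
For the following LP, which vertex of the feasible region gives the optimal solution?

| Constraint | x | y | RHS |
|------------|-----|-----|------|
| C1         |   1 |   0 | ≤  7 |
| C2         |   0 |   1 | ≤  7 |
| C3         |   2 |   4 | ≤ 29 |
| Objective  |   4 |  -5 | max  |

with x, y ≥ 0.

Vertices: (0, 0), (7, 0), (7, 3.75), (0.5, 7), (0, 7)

Evaluate the objective at each vertex of the feasible region:
  z(0, 0) = 0
  z(7, 0) = 28  ←
  z(7, 3.75) = 9.25
  z(0.5, 7) = -33
  z(0, 7) = -35
The maximum is at x = 7, y = 0.

(7, 0)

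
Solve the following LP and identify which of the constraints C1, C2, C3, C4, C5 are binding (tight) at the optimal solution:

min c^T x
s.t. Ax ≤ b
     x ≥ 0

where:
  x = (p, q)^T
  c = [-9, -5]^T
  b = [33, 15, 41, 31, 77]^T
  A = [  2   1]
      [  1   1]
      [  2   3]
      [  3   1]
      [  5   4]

At p = 8, q = 7, compute slack b - a·x for each constraint:
  C1: 33 − 23 = 10  (slack)
  C2: 15 − 15 = 0  (binding)
  C3: 41 − 37 = 4  (slack)
  C4: 31 − 31 = 0  (binding)
  C5: 77 − 68 = 9  (slack)

Optimal: p = 8, q = 7
Binding: C2, C4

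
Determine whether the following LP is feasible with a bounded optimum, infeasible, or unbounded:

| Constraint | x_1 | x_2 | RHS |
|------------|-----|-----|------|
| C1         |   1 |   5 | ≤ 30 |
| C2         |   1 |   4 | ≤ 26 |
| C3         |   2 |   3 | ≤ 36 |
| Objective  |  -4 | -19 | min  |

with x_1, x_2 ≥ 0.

Feasible with a bounded optimal solution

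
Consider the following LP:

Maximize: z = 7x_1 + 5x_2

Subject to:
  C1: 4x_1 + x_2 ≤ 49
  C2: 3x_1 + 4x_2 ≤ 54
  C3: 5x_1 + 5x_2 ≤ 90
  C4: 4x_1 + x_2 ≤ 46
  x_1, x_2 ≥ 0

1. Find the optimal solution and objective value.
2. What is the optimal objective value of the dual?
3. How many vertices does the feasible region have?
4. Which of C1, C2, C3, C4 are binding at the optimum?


1. x_1 = 10, x_2 = 6, z = 100
2. 100
3. 4
4. C2, C4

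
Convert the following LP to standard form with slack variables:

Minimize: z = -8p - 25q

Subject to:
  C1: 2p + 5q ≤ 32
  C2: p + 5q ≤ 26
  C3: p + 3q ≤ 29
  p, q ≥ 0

min z = -8p - 25q

s.t.
  2p + 5q + s1 = 32
  p + 5q + s2 = 26
  p + 3q + s3 = 29
  p, q, s1, s2, s3 ≥ 0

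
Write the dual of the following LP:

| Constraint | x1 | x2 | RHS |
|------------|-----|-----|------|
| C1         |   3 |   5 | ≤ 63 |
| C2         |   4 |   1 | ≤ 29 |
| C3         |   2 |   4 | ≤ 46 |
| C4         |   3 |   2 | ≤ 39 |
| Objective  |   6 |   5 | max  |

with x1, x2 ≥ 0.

Primal max cᵀx s.t. Ax ≤ b, x ≥ 0  →  Dual min bᵀy s.t. Aᵀy ≥ c, y ≥ 0.

Minimize: z = 63y1 + 29y2 + 46y3 + 39y4

Subject to:
  3y1 + 4y2 + 2y3 + 3y4 ≥ 6
  5y1 + y2 + 4y3 + 2y4 ≥ 5
  y1, y2, y3, y4 ≥ 0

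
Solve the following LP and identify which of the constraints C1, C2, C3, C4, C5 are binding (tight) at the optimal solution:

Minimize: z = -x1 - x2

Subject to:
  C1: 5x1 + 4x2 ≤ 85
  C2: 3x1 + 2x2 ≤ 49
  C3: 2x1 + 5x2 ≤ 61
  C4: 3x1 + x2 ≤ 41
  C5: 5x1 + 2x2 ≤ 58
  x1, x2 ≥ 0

At x1 = 8, x2 = 9, compute slack b - a·x for each constraint:
  C1: 85 − 76 = 9  (slack)
  C2: 49 − 42 = 7  (slack)
  C3: 61 − 61 = 0  (binding)
  C4: 41 − 33 = 8  (slack)
  C5: 58 − 58 = 0  (binding)

Optimal: x1 = 8, x2 = 9
Binding: C3, C5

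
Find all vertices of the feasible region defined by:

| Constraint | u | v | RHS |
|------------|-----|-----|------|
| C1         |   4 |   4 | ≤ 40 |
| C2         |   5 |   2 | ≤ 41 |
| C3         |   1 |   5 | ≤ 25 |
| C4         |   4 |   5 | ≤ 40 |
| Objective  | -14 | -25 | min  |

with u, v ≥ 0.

(0, 0), (8.2, 0), (7.353, 2.118), (5, 4), (0, 5)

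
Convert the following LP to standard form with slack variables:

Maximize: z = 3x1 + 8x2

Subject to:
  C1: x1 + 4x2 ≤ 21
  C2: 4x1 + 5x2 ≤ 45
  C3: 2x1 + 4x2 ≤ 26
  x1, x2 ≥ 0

max z = 3x1 + 8x2

s.t.
  x1 + 4x2 + s1 = 21
  4x1 + 5x2 + s2 = 45
  2x1 + 4x2 + s3 = 26
  x1, x2, s1, s2, s3 ≥ 0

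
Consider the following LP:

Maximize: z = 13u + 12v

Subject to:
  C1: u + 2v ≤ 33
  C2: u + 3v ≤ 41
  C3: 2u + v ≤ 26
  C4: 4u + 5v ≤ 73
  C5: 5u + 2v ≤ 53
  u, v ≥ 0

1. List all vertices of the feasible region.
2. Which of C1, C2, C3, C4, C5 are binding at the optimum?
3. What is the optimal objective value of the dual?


1. (0, 0), (10.6, 0), (7, 9), (2, 13), (0, 13.67)
2. C4, C5
3. 199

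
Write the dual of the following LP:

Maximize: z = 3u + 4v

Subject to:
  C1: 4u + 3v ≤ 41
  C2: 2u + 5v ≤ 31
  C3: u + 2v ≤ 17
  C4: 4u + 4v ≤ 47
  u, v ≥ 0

Primal max cᵀx s.t. Ax ≤ b, x ≥ 0  →  Dual min bᵀy s.t. Aᵀy ≥ c, y ≥ 0.

Minimize: z = 41y1 + 31y2 + 17y3 + 47y4

Subject to:
  4y1 + 2y2 + y3 + 4y4 ≥ 3
  3y1 + 5y2 + 2y3 + 4y4 ≥ 4
  y1, y2, y3, y4 ≥ 0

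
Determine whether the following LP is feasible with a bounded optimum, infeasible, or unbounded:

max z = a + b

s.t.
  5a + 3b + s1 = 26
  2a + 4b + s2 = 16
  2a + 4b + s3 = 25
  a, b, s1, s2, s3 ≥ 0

Feasible with a bounded optimal solution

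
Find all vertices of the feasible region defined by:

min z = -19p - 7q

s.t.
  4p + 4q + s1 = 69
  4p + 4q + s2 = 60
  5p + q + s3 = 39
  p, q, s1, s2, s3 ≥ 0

(0, 0), (7.8, 0), (6, 9), (0, 15)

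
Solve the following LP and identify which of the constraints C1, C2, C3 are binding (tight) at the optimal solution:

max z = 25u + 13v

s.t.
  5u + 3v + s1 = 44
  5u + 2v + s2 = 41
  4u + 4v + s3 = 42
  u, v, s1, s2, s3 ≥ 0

At u = 7, v = 3, compute slack b - a·x for each constraint:
  C1: 44 − 44 = 0  (binding)
  C2: 41 − 41 = 0  (binding)
  C3: 42 − 40 = 2  (slack)

Optimal: u = 7, v = 3
Binding: C1, C2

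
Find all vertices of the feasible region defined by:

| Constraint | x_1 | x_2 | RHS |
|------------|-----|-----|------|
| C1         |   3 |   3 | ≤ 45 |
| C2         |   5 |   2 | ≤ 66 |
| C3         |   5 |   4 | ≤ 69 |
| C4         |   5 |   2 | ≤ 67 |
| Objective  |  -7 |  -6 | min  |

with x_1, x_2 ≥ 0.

(0, 0), (13.2, 0), (12.6, 1.5), (9, 6), (0, 15)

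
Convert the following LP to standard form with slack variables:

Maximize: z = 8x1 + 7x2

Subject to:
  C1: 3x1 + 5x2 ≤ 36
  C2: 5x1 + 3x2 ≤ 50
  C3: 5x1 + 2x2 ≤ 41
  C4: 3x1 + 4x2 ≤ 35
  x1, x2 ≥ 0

max z = 8x1 + 7x2

s.t.
  3x1 + 5x2 + s1 = 36
  5x1 + 3x2 + s2 = 50
  5x1 + 2x2 + s3 = 41
  3x1 + 4x2 + s4 = 35
  x1, x2, s1, s2, s3, s4 ≥ 0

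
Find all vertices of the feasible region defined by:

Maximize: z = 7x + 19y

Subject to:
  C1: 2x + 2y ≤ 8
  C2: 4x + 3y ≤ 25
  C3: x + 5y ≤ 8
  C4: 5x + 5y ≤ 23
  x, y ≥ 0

(0, 0), (4, 0), (3, 1), (0, 1.6)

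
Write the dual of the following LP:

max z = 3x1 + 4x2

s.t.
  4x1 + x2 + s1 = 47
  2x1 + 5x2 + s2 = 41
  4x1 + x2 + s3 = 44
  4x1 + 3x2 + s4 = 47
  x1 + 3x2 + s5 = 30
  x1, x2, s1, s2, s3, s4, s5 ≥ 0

Primal max cᵀx s.t. Ax ≤ b, x ≥ 0  →  Dual min bᵀy s.t. Aᵀy ≥ c, y ≥ 0.

Minimize: z = 47y1 + 41y2 + 44y3 + 47y4 + 30y5

Subject to:
  4y1 + 2y2 + 4y3 + 4y4 + y5 ≥ 3
  y1 + 5y2 + y3 + 3y4 + 3y5 ≥ 4
  y1, y2, y3, y4, y5 ≥ 0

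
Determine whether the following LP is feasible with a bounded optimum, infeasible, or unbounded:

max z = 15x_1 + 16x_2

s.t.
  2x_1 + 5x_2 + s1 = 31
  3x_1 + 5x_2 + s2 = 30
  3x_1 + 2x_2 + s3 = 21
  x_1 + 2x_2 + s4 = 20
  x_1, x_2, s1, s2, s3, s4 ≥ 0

Feasible with a bounded optimal solution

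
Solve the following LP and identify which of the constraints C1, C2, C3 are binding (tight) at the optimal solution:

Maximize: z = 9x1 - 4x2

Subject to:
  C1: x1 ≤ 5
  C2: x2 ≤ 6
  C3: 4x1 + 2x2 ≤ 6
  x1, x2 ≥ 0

At x1 = 1.5, x2 = 0, compute slack b - a·x for each constraint:
  C1: 5 − 1.5 = 3.5  (slack)
  C2: 6 − 0 = 6  (slack)
  C3: 6 − 6 = 0  (binding)

Optimal: x1 = 1.5, x2 = 0
Binding: C3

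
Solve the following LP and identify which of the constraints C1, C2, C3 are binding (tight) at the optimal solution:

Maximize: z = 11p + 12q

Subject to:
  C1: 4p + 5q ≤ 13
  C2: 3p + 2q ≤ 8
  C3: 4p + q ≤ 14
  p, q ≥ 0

At p = 2, q = 1, compute slack b - a·x for each constraint:
  C1: 13 − 13 = 0  (binding)
  C2: 8 − 8 = 0  (binding)
  C3: 14 − 9 = 5  (slack)

Optimal: p = 2, q = 1
Binding: C1, C2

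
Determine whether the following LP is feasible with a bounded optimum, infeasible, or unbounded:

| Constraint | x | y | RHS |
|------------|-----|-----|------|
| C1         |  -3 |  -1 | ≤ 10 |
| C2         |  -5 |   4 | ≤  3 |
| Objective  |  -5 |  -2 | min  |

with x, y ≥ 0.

Unbounded (objective can decrease without bound)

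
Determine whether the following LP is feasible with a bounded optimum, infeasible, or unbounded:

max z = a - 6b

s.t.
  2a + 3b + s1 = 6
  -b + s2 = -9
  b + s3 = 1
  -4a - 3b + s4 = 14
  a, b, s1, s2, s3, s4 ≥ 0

Infeasible (no feasible solution exists)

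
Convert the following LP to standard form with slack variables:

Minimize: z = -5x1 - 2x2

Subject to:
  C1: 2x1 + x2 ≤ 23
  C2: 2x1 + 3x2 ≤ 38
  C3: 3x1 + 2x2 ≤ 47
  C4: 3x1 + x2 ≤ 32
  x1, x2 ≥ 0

min z = -5x1 - 2x2

s.t.
  2x1 + x2 + s1 = 23
  2x1 + 3x2 + s2 = 38
  3x1 + 2x2 + s3 = 47
  3x1 + x2 + s4 = 32
  x1, x2, s1, s2, s3, s4 ≥ 0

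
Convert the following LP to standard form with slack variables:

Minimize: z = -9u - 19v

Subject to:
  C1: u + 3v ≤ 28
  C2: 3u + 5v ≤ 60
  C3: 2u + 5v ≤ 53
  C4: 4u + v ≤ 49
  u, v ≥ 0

min z = -9u - 19v

s.t.
  u + 3v + s1 = 28
  3u + 5v + s2 = 60
  2u + 5v + s3 = 53
  4u + v + s4 = 49
  u, v, s1, s2, s3, s4 ≥ 0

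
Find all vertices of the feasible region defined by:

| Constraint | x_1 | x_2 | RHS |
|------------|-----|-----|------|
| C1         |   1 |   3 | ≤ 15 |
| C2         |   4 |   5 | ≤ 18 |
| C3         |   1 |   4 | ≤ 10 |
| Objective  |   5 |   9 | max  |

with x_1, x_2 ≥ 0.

(0, 0), (4.5, 0), (2, 2), (0, 2.5)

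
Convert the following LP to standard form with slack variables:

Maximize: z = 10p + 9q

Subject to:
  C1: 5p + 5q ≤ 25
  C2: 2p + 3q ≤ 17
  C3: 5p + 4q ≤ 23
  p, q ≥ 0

max z = 10p + 9q

s.t.
  5p + 5q + s1 = 25
  2p + 3q + s2 = 17
  5p + 4q + s3 = 23
  p, q, s1, s2, s3 ≥ 0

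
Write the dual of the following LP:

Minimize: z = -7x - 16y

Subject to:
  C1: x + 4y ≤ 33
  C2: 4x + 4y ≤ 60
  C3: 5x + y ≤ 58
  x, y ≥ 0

Primal min cᵀx s.t. Ax ≤ b, x ≥ 0  →  Dual max −bᵀy s.t. Aᵀy ≥ −c, y ≥ 0.

Maximize: z = -33y1 - 60y2 - 58y3

Subject to:
  y1 + 4y2 + 5y3 ≥ 7
  4y1 + 4y2 + y3 ≥ 16
  y1, y2, y3 ≥ 0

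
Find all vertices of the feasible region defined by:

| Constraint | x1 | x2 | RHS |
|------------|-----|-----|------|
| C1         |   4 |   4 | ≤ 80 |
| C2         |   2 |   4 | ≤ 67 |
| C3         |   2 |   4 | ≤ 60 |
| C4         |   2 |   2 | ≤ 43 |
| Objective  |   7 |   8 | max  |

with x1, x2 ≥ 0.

(0, 0), (20, 0), (10, 10), (0, 15)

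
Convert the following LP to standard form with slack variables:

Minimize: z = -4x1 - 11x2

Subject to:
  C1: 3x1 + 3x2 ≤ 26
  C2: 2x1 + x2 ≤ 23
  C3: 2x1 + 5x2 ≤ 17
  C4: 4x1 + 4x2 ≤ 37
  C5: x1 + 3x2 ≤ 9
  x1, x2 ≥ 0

min z = -4x1 - 11x2

s.t.
  3x1 + 3x2 + s1 = 26
  2x1 + x2 + s2 = 23
  2x1 + 5x2 + s3 = 17
  4x1 + 4x2 + s4 = 37
  x1 + 3x2 + s5 = 9
  x1, x2, s1, s2, s3, s4, s5 ≥ 0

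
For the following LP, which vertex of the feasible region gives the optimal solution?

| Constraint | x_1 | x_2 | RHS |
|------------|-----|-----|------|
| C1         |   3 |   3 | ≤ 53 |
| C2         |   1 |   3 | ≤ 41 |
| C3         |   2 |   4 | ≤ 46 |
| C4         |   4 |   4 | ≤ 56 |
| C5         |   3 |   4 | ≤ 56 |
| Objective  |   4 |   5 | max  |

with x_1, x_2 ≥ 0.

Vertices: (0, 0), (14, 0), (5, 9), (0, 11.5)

Evaluate the objective at each vertex of the feasible region:
  z(0, 0) = 0
  z(14, 0) = 56
  z(5, 9) = 65  ←
  z(0, 11.5) = 57.5
The maximum is at x_1 = 5, x_2 = 9.

(5, 9)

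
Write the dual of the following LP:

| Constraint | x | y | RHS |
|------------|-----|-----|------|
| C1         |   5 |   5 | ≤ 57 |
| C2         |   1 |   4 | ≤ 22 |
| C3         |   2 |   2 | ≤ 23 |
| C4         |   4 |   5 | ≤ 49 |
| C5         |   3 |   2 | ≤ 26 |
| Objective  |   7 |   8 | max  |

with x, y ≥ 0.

Primal max cᵀx s.t. Ax ≤ b, x ≥ 0  →  Dual min bᵀy s.t. Aᵀy ≥ c, y ≥ 0.

Minimize: z = 57y1 + 22y2 + 23y3 + 49y4 + 26y5

Subject to:
  5y1 + y2 + 2y3 + 4y4 + 3y5 ≥ 7
  5y1 + 4y2 + 2y3 + 5y4 + 2y5 ≥ 8
  y1, y2, y3, y4, y5 ≥ 0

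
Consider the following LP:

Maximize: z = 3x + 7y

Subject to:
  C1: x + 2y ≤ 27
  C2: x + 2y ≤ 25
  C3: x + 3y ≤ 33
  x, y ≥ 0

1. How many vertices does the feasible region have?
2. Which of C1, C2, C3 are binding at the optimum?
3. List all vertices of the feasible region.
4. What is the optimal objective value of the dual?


1. 4
2. C2, C3
3. (0, 0), (25, 0), (9, 8), (0, 11)
4. 83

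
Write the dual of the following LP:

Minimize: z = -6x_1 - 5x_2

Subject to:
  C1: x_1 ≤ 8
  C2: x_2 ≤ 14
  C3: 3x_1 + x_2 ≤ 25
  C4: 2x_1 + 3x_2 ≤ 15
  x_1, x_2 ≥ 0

Primal min cᵀx s.t. Ax ≤ b, x ≥ 0  →  Dual max −bᵀy s.t. Aᵀy ≥ −c, y ≥ 0.

Maximize: z = -8y1 - 14y2 - 25y3 - 15y4

Subject to:
  y1 + 3y3 + 2y4 ≥ 6
  y2 + y3 + 3y4 ≥ 5
  y1, y2, y3, y4 ≥ 0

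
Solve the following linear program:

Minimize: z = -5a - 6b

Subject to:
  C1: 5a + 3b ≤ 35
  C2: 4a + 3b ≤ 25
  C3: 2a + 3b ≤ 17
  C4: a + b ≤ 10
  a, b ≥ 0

Evaluate the objective at each vertex of the feasible region:
  z(0, 0) = 0
  z(6.25, 0) = -31.25
  z(4, 3) = -38  ←
  z(0, 5.667) = -34
The minimum is at a = 4, b = 3.

a = 4, b = 3, z = -38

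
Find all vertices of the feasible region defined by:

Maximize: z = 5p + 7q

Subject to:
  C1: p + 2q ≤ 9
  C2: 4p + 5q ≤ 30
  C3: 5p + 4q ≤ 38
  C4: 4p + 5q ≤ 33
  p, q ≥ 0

(0, 0), (7.5, 0), (5, 2), (0, 4.5)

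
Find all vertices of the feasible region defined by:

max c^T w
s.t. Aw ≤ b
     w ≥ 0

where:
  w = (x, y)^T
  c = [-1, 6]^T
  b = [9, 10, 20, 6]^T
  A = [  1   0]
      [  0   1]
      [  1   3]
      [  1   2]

(0, 0), (6, 0), (0, 3)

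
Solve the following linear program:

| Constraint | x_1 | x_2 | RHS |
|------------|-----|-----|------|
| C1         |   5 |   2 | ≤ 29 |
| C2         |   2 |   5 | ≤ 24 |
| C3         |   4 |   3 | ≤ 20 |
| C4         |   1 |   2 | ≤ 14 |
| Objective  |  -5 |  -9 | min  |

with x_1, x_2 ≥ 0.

Evaluate the objective at each vertex of the feasible region:
  z(0, 0) = 0
  z(5, 0) = -25
  z(2, 4) = -46  ←
  z(0, 4.8) = -43.2
The minimum is at x_1 = 2, x_2 = 4.

x_1 = 2, x_2 = 4, z = -46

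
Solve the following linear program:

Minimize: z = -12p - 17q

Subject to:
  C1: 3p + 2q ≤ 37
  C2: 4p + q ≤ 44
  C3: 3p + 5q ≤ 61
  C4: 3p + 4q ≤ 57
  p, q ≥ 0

Evaluate the objective at each vertex of the feasible region:
  z(0, 0) = 0
  z(11, 0) = -132
  z(10.2, 3.2) = -176.8
  z(7, 8) = -220  ←
  z(0, 12.2) = -207.4
The minimum is at p = 7, q = 8.

p = 7, q = 8, z = -220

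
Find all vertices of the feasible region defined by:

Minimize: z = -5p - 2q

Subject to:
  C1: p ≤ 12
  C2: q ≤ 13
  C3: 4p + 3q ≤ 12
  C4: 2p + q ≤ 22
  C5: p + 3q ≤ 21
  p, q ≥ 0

(0, 0), (3, 0), (0, 4)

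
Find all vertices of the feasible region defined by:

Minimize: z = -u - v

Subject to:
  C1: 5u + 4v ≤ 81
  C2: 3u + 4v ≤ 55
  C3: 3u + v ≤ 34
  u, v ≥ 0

(0, 0), (11.33, 0), (9, 7), (0, 13.75)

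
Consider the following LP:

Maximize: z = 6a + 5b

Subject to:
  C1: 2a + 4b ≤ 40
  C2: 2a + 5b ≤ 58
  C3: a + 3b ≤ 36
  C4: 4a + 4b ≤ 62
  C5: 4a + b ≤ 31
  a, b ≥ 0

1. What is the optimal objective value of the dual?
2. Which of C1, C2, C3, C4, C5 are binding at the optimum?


1. 71
2. C1, C5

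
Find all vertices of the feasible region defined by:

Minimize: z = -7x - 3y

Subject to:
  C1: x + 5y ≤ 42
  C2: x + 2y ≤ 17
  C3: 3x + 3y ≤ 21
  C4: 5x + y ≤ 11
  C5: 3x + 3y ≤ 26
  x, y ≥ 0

(0, 0), (2.2, 0), (1, 6), (0, 7)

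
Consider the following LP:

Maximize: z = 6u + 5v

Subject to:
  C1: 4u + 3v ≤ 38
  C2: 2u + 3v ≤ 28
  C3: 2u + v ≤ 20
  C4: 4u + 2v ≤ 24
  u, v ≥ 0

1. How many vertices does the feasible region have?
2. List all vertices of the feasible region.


1. 4
2. (0, 0), (6, 0), (2, 8), (0, 9.333)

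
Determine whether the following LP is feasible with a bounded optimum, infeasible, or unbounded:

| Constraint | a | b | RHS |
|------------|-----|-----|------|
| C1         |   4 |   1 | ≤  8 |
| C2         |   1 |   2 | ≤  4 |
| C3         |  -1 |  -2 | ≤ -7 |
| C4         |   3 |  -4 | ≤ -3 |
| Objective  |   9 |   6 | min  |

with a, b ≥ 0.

Infeasible (no feasible solution exists)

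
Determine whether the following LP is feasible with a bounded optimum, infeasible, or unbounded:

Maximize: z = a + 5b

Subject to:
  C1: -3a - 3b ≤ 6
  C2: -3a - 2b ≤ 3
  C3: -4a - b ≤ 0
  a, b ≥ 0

Unbounded (objective can increase without bound)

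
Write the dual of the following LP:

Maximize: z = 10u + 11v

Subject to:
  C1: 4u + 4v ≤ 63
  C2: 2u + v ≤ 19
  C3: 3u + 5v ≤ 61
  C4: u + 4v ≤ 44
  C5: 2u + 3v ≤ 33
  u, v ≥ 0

Primal max cᵀx s.t. Ax ≤ b, x ≥ 0  →  Dual min bᵀy s.t. Aᵀy ≥ c, y ≥ 0.

Minimize: z = 63y1 + 19y2 + 61y3 + 44y4 + 33y5

Subject to:
  4y1 + 2y2 + 3y3 + y4 + 2y5 ≥ 10
  4y1 + y2 + 5y3 + 4y4 + 3y5 ≥ 11
  y1, y2, y3, y4, y5 ≥ 0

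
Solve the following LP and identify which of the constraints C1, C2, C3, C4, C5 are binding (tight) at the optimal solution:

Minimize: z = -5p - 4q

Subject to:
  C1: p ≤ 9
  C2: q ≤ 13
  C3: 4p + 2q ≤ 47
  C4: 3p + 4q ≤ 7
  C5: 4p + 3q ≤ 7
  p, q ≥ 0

At p = 1, q = 1, compute slack b - a·x for each constraint:
  C1: 9 − 1 = 8  (slack)
  C2: 13 − 1 = 12  (slack)
  C3: 47 − 6 = 41  (slack)
  C4: 7 − 7 = 0  (binding)
  C5: 7 − 7 = 0  (binding)

Optimal: p = 1, q = 1
Binding: C4, C5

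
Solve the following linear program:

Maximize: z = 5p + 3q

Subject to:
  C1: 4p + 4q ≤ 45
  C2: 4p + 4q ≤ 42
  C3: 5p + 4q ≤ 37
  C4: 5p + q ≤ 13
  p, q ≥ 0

Evaluate the objective at each vertex of the feasible region:
  z(0, 0) = 0
  z(2.6, 0) = 13
  z(1, 8) = 29  ←
  z(0, 9.25) = 27.75
The maximum is at p = 1, q = 8.

p = 1, q = 8, z = 29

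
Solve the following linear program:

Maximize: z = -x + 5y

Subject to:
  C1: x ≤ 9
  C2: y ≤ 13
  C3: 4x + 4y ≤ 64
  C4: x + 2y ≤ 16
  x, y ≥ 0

Evaluate the objective at each vertex of the feasible region:
  z(0, 0) = 0
  z(9, 0) = -9
  z(9, 3.5) = 8.5
  z(0, 8) = 40  ←
The maximum is at x = 0, y = 8.

x = 0, y = 8, z = 40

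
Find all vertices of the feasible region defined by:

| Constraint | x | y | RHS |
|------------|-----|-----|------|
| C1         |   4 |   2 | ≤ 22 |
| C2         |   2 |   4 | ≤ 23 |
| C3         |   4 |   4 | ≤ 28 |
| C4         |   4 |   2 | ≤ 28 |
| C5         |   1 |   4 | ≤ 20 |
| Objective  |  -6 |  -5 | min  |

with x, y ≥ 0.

(0, 0), (5.5, 0), (4, 3), (2.667, 4.333), (0, 5)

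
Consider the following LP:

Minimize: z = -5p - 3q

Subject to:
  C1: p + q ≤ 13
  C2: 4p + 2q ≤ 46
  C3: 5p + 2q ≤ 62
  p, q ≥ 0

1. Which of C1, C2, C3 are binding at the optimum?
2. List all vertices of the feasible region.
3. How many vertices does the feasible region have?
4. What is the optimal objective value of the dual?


1. C1, C2
2. (0, 0), (11.5, 0), (10, 3), (0, 13)
3. 4
4. -59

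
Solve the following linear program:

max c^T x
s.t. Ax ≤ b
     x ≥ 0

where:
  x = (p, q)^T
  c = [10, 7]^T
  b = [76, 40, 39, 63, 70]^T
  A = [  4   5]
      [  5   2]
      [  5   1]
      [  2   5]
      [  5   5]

Evaluate the objective at each vertex of the feasible region:
  z(0, 0) = 0
  z(7.8, 0) = 78
  z(7.6, 1) = 83
  z(4, 10) = 110  ←
  z(2.333, 11.67) = 105
  z(0, 12.6) = 88.2
The maximum is at p = 4, q = 10.

p = 4, q = 10, z = 110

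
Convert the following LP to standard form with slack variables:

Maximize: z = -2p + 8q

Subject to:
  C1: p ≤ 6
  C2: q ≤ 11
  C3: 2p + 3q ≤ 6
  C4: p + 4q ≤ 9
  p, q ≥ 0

max z = -2p + 8q

s.t.
  p + s1 = 6
  q + s2 = 11
  2p + 3q + s3 = 6
  p + 4q + s4 = 9
  p, q, s1, s2, s3, s4 ≥ 0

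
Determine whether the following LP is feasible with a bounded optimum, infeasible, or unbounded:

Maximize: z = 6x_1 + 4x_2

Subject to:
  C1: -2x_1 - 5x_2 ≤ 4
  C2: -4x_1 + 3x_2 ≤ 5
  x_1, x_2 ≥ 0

Unbounded (objective can increase without bound)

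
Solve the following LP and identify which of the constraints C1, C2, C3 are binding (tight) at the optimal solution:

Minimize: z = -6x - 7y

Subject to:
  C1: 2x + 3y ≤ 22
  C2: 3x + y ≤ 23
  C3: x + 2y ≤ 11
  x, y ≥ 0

At x = 7, y = 2, compute slack b - a·x for each constraint:
  C1: 22 − 20 = 2  (slack)
  C2: 23 − 23 = 0  (binding)
  C3: 11 − 11 = 0  (binding)

Optimal: x = 7, y = 2
Binding: C2, C3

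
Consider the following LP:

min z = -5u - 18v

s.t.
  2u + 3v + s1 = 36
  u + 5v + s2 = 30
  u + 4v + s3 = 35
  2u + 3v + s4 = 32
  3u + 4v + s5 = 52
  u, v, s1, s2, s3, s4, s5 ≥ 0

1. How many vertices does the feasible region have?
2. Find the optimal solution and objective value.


1. 4
2. u = 10, v = 4, z = -122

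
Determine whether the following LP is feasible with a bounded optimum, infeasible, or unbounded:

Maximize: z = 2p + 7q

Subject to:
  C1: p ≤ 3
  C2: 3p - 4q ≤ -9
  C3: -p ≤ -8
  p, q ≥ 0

Infeasible (no feasible solution exists)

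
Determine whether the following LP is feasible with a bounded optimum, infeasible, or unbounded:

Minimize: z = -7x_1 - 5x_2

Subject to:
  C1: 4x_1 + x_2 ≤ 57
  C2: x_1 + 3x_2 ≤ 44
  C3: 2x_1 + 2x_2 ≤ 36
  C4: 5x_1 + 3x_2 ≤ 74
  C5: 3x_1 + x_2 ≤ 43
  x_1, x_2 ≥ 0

Feasible with a bounded optimal solution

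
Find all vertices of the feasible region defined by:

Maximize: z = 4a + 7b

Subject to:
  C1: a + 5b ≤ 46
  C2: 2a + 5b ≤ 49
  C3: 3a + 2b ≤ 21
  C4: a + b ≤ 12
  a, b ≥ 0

(0, 0), (7, 0), (1, 9), (0, 9.2)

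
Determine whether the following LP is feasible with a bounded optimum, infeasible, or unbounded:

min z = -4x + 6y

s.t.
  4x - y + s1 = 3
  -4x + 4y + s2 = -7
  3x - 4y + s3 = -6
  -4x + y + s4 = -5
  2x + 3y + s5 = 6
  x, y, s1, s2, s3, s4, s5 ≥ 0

Infeasible (no feasible solution exists)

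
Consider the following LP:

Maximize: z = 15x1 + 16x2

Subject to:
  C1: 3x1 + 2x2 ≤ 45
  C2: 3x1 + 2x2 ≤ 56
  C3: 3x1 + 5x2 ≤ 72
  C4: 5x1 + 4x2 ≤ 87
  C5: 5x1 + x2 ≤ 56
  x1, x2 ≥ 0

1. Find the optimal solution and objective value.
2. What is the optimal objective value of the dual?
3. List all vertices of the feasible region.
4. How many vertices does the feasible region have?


1. x1 = 9, x2 = 9, z = 279
2. 279
3. (0, 0), (11.2, 0), (9.571, 8.143), (9, 9), (0, 14.4)
4. 5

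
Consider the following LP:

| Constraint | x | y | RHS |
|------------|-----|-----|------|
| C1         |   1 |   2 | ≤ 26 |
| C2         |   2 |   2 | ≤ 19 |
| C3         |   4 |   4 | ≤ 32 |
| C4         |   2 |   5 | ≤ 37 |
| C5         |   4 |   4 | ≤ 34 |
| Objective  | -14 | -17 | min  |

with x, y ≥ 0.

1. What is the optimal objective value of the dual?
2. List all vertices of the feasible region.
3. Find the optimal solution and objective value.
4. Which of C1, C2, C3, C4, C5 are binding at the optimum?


1. -133
2. (0, 0), (8, 0), (1, 7), (0, 7.4)
3. x = 1, y = 7, z = -133
4. C3, C4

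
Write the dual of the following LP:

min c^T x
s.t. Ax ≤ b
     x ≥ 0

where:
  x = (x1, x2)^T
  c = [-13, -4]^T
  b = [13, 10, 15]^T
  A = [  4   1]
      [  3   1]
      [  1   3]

Primal min cᵀx s.t. Ax ≤ b, x ≥ 0  →  Dual max −bᵀy s.t. Aᵀy ≥ −c, y ≥ 0.

Maximize: z = -13y1 - 10y2 - 15y3

Subject to:
  4y1 + 3y2 + y3 ≥ 13
  y1 + y2 + 3y3 ≥ 4
  y1, y2, y3 ≥ 0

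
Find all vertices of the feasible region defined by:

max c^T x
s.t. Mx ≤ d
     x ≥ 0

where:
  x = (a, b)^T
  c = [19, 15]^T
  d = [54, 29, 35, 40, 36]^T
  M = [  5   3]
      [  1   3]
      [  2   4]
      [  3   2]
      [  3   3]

(0, 0), (10.8, 0), (9, 3), (6.5, 5.5), (0, 8.75)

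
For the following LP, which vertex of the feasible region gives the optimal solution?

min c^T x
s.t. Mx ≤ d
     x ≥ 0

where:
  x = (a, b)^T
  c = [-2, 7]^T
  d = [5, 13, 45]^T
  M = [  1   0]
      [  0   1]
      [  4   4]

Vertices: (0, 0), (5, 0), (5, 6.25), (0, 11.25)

Evaluate the objective at each vertex of the feasible region:
  z(0, 0) = 0
  z(5, 0) = -10  ←
  z(5, 6.25) = 33.75
  z(0, 11.25) = 78.75
The minimum is at a = 5, b = 0.

(5, 0)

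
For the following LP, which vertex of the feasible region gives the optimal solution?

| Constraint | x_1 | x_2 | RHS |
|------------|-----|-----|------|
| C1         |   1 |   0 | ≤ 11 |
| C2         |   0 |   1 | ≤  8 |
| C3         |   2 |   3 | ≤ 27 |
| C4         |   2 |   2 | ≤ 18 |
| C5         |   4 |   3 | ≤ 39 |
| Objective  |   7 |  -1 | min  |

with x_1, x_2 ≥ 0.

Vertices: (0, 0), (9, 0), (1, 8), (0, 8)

Evaluate the objective at each vertex of the feasible region:
  z(0, 0) = 0
  z(9, 0) = 63
  z(1, 8) = -1
  z(0, 8) = -8  ←
The minimum is at x_1 = 0, x_2 = 8.

(0, 8)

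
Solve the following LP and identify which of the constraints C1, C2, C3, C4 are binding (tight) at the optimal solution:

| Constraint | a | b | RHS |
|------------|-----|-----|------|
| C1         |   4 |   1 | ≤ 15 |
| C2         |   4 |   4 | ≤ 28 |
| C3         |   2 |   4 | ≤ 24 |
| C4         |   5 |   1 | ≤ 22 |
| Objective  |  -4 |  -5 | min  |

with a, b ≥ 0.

At a = 2, b = 5, compute slack b - a·x for each constraint:
  C1: 15 − 13 = 2  (slack)
  C2: 28 − 28 = 0  (binding)
  C3: 24 − 24 = 0  (binding)
  C4: 22 − 15 = 7  (slack)

Optimal: a = 2, b = 5
Binding: C2, C3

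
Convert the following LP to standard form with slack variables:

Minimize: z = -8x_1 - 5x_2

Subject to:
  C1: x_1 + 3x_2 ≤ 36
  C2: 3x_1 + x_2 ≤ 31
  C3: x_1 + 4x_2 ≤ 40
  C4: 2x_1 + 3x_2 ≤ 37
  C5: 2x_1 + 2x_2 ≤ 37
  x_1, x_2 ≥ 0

min z = -8x_1 - 5x_2

s.t.
  x_1 + 3x_2 + s1 = 36
  3x_1 + x_2 + s2 = 31
  x_1 + 4x_2 + s3 = 40
  2x_1 + 3x_2 + s4 = 37
  2x_1 + 2x_2 + s5 = 37
  x_1, x_2, s1, s2, s3, s4, s5 ≥ 0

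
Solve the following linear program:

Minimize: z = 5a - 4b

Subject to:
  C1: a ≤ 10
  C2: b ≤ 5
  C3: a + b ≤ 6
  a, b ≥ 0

Evaluate the objective at each vertex of the feasible region:
  z(0, 0) = 0
  z(6, 0) = 30
  z(1, 5) = -15
  z(0, 5) = -20  ←
The minimum is at a = 0, b = 5.

a = 0, b = 5, z = -20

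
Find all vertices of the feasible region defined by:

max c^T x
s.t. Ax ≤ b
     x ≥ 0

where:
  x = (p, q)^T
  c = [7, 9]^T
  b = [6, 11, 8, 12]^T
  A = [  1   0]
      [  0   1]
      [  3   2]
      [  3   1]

(0, 0), (2.667, 0), (0, 4)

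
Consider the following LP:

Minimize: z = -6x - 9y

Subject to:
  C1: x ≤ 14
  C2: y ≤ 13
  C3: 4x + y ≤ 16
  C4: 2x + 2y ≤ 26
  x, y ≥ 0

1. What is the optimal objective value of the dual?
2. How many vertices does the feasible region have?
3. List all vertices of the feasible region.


1. -117
2. 4
3. (0, 0), (4, 0), (1, 12), (0, 13)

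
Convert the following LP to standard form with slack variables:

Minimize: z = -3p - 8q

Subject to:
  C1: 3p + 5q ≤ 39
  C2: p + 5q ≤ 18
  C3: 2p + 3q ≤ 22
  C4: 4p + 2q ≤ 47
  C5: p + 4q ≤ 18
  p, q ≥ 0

min z = -3p - 8q

s.t.
  3p + 5q + s1 = 39
  p + 5q + s2 = 18
  2p + 3q + s3 = 22
  4p + 2q + s4 = 47
  p + 4q + s5 = 18
  p, q, s1, s2, s3, s4, s5 ≥ 0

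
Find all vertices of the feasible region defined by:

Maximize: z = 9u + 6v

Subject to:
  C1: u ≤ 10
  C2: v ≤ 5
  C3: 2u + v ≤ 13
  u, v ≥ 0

(0, 0), (6.5, 0), (4, 5), (0, 5)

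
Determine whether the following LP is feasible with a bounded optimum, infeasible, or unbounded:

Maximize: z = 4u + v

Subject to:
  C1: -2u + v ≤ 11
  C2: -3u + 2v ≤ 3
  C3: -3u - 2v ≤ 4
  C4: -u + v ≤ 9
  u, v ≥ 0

Unbounded (objective can increase without bound)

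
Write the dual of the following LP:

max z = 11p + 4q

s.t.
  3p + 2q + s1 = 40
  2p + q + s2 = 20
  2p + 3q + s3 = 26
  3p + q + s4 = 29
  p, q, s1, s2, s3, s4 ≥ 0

Primal max cᵀx s.t. Ax ≤ b, x ≥ 0  →  Dual min bᵀy s.t. Aᵀy ≥ c, y ≥ 0.

Minimize: z = 40y1 + 20y2 + 26y3 + 29y4

Subject to:
  3y1 + 2y2 + 2y3 + 3y4 ≥ 11
  2y1 + y2 + 3y3 + y4 ≥ 4
  y1, y2, y3, y4 ≥ 0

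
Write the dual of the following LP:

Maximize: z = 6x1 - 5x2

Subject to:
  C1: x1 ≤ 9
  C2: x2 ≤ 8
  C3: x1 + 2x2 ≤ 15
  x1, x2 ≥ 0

Primal max cᵀx s.t. Ax ≤ b, x ≥ 0  →  Dual min bᵀy s.t. Aᵀy ≥ c, y ≥ 0.

Minimize: z = 9y1 + 8y2 + 15y3

Subject to:
  y1 + y3 ≥ 6
  y2 + 2y3 ≥ -5
  y1, y2, y3 ≥ 0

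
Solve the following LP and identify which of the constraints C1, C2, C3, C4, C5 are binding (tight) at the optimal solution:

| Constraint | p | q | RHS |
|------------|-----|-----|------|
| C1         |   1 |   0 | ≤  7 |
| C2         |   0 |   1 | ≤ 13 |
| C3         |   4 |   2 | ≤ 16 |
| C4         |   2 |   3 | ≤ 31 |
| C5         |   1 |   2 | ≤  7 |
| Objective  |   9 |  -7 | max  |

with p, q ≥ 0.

At p = 4, q = 0, compute slack b - a·x for each constraint:
  C1: 7 − 4 = 3  (slack)
  C2: 13 − 0 = 13  (slack)
  C3: 16 − 16 = 0  (binding)
  C4: 31 − 8 = 23  (slack)
  C5: 7 − 4 = 3  (slack)

Optimal: p = 4, q = 0
Binding: C3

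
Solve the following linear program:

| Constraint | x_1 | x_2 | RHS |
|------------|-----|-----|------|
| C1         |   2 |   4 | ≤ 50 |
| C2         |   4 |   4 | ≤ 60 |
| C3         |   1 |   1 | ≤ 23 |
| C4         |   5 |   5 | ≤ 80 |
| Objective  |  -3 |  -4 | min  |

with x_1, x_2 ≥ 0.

Evaluate the objective at each vertex of the feasible region:
  z(0, 0) = 0
  z(15, 0) = -45
  z(5, 10) = -55  ←
  z(0, 12.5) = -50
The minimum is at x_1 = 5, x_2 = 10.

x_1 = 5, x_2 = 10, z = -55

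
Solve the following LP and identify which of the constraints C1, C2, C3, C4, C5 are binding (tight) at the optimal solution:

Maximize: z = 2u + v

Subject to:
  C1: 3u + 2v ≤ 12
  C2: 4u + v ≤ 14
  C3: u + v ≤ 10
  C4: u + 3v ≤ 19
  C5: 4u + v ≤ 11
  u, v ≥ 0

At u = 2, v = 3, compute slack b - a·x for each constraint:
  C1: 12 − 12 = 0  (binding)
  C2: 14 − 11 = 3  (slack)
  C3: 10 − 5 = 5  (slack)
  C4: 19 − 11 = 8  (slack)
  C5: 11 − 11 = 0  (binding)

Optimal: u = 2, v = 3
Binding: C1, C5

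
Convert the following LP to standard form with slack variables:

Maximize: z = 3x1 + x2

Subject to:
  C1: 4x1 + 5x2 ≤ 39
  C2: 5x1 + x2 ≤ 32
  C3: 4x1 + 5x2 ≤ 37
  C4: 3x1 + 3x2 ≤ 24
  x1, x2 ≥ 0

max z = 3x1 + x2

s.t.
  4x1 + 5x2 + s1 = 39
  5x1 + x2 + s2 = 32
  4x1 + 5x2 + s3 = 37
  3x1 + 3x2 + s4 = 24
  x1, x2, s1, s2, s3, s4 ≥ 0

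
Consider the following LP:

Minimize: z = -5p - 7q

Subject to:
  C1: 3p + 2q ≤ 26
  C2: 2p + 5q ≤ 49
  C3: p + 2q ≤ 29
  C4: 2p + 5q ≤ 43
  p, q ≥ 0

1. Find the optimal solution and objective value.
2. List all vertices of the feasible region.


1. p = 4, q = 7, z = -69
2. (0, 0), (8.667, 0), (4, 7), (0, 8.6)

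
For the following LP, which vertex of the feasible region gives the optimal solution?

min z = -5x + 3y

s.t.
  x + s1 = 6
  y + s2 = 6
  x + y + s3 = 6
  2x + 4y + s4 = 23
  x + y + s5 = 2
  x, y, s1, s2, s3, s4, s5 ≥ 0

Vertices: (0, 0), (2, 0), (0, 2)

Evaluate the objective at each vertex of the feasible region:
  z(0, 0) = 0
  z(2, 0) = -10  ←
  z(0, 2) = 6
The minimum is at x = 2, y = 0.

(2, 0)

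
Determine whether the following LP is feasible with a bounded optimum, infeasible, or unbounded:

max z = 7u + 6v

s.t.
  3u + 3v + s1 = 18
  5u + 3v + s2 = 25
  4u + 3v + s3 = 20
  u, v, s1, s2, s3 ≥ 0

Feasible with a bounded optimal solution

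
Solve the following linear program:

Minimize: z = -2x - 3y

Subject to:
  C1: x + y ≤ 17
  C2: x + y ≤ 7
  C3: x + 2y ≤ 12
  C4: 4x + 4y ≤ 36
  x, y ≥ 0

Evaluate the objective at each vertex of the feasible region:
  z(0, 0) = 0
  z(7, 0) = -14
  z(2, 5) = -19  ←
  z(0, 6) = -18
The minimum is at x = 2, y = 5.

x = 2, y = 5, z = -19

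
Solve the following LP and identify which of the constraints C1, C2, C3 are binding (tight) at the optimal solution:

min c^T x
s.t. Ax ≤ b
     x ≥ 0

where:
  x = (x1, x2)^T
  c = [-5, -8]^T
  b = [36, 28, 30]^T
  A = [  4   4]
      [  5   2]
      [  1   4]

At x1 = 2, x2 = 7, compute slack b - a·x for each constraint:
  C1: 36 − 36 = 0  (binding)
  C2: 28 − 24 = 4  (slack)
  C3: 30 − 30 = 0  (binding)

Optimal: x1 = 2, x2 = 7
Binding: C1, C3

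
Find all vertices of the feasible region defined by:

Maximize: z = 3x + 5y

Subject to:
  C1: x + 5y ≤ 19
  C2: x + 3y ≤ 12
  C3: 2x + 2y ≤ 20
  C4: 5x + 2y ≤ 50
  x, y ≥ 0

(0, 0), (10, 0), (9, 1), (1.5, 3.5), (0, 3.8)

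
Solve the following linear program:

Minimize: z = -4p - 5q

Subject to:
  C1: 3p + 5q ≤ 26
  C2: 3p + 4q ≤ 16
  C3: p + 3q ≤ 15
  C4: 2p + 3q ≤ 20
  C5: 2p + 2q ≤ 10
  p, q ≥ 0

Evaluate the objective at each vertex of the feasible region:
  z(0, 0) = 0
  z(5, 0) = -20
  z(4, 1) = -21  ←
  z(0, 4) = -20
The minimum is at p = 4, q = 1.

p = 4, q = 1, z = -21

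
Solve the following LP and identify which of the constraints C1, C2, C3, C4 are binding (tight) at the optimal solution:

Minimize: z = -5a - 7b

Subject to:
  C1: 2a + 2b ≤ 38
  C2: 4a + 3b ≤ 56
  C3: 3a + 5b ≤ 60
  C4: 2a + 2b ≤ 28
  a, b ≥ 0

At a = 5, b = 9, compute slack b - a·x for each constraint:
  C1: 38 − 28 = 10  (slack)
  C2: 56 − 47 = 9  (slack)
  C3: 60 − 60 = 0  (binding)
  C4: 28 − 28 = 0  (binding)

Optimal: a = 5, b = 9
Binding: C3, C4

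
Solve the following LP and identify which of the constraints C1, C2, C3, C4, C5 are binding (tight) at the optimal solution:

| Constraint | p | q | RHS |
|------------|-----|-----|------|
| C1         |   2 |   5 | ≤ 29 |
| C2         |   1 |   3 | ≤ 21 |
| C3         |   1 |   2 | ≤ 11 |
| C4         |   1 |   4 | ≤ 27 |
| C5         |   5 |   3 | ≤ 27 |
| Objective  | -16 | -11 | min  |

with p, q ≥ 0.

At p = 3, q = 4, compute slack b - a·x for each constraint:
  C1: 29 − 26 = 3  (slack)
  C2: 21 − 15 = 6  (slack)
  C3: 11 − 11 = 0  (binding)
  C4: 27 − 19 = 8  (slack)
  C5: 27 − 27 = 0  (binding)

Optimal: p = 3, q = 4
Binding: C3, C5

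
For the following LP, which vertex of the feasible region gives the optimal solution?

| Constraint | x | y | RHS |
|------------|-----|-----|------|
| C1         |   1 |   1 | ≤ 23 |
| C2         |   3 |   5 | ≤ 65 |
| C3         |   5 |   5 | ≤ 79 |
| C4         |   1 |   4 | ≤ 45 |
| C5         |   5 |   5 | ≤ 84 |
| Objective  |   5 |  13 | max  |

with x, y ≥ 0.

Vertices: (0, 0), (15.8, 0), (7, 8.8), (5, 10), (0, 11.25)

Evaluate the objective at each vertex of the feasible region:
  z(0, 0) = 0
  z(15.8, 0) = 79
  z(7, 8.8) = 149.4
  z(5, 10) = 155  ←
  z(0, 11.25) = 146.2
The maximum is at x = 5, y = 10.

(5, 10)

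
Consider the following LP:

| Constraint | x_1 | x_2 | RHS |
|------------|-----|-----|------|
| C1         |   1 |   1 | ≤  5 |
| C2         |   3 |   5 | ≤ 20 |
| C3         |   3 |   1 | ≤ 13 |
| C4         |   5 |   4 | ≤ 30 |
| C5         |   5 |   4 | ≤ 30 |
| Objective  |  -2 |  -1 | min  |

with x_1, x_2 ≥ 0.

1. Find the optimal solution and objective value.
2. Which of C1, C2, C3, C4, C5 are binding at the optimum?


1. x_1 = 4, x_2 = 1, z = -9
2. C1, C3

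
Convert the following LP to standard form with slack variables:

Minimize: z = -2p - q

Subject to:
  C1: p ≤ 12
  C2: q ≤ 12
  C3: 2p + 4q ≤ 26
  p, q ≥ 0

min z = -2p - q

s.t.
  p + s1 = 12
  q + s2 = 12
  2p + 4q + s3 = 26
  p, q, s1, s2, s3 ≥ 0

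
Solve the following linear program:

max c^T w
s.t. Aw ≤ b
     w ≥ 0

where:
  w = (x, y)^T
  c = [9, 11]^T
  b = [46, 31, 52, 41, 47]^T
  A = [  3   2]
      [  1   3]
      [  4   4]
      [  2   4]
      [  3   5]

Evaluate the objective at each vertex of the feasible region:
  z(0, 0) = 0
  z(13, 0) = 117
  z(9, 4) = 125  ←
  z(0, 9.4) = 103.4
The maximum is at x = 9, y = 4.

x = 9, y = 4, z = 125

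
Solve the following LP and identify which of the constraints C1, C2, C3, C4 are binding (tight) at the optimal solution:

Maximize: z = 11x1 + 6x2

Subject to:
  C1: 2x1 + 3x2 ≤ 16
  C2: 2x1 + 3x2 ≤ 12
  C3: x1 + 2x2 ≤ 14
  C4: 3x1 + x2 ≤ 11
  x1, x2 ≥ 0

At x1 = 3, x2 = 2, compute slack b - a·x for each constraint:
  C1: 16 − 12 = 4  (slack)
  C2: 12 − 12 = 0  (binding)
  C3: 14 − 7 = 7  (slack)
  C4: 11 − 11 = 0  (binding)

Optimal: x1 = 3, x2 = 2
Binding: C2, C4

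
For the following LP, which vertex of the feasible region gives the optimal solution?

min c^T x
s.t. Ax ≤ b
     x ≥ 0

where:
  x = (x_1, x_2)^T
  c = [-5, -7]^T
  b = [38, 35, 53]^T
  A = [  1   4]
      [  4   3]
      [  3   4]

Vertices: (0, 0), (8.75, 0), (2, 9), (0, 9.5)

Evaluate the objective at each vertex of the feasible region:
  z(0, 0) = 0
  z(8.75, 0) = -43.75
  z(2, 9) = -73  ←
  z(0, 9.5) = -66.5
The minimum is at x_1 = 2, x_2 = 9.

(2, 9)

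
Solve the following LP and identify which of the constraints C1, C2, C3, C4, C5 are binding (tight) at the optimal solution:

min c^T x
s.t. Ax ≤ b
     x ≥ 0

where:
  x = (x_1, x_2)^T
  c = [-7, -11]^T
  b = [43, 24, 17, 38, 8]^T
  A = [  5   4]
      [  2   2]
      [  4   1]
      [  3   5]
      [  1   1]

At x_1 = 1, x_2 = 7, compute slack b - a·x for each constraint:
  C1: 43 − 33 = 10  (slack)
  C2: 24 − 16 = 8  (slack)
  C3: 17 − 11 = 6  (slack)
  C4: 38 − 38 = 0  (binding)
  C5: 8 − 8 = 0  (binding)

Optimal: x_1 = 1, x_2 = 7
Binding: C4, C5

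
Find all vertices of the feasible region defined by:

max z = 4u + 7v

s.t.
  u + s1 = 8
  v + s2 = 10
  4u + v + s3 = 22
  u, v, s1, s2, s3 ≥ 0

(0, 0), (5.5, 0), (3, 10), (0, 10)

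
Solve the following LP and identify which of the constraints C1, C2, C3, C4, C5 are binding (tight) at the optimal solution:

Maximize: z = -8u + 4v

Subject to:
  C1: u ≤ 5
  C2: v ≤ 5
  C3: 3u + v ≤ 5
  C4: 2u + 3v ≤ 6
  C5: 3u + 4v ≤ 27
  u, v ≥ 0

At u = 0, v = 2, compute slack b - a·x for each constraint:
  C1: 5 − 0 = 5  (slack)
  C2: 5 − 2 = 3  (slack)
  C3: 5 − 2 = 3  (slack)
  C4: 6 − 6 = 0  (binding)
  C5: 27 − 8 = 19  (slack)

Optimal: u = 0, v = 2
Binding: C4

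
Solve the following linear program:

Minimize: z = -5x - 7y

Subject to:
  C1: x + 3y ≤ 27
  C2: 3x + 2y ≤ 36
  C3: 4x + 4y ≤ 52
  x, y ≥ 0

Evaluate the objective at each vertex of the feasible region:
  z(0, 0) = 0
  z(12, 0) = -60
  z(10, 3) = -71
  z(6, 7) = -79  ←
  z(0, 9) = -63
The minimum is at x = 6, y = 7.

x = 6, y = 7, z = -79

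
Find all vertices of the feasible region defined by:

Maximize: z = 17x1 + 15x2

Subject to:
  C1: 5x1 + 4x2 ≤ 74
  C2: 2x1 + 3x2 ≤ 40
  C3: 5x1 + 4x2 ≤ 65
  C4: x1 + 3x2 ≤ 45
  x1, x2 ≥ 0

(0, 0), (13, 0), (5, 10), (0, 13.33)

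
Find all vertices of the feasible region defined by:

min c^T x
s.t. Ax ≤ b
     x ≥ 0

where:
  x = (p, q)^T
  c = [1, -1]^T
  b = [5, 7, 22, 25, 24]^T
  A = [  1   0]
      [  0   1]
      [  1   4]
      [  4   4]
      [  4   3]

(0, 0), (5, 0), (5, 1.25), (1, 5.25), (0, 5.5)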